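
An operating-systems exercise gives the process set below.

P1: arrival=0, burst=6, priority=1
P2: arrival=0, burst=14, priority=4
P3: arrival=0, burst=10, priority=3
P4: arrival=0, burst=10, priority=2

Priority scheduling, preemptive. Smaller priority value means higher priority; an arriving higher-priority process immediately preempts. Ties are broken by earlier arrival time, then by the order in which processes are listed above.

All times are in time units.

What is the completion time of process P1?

6

Timeline: | P1 0-6 | P4 6-16 | P3 16-26 | P2 26-40 |
Completion: P1=6  P2=40  P3=26  P4=16
Turnaround (C−A): P1=6  P2=40  P3=26  P4=16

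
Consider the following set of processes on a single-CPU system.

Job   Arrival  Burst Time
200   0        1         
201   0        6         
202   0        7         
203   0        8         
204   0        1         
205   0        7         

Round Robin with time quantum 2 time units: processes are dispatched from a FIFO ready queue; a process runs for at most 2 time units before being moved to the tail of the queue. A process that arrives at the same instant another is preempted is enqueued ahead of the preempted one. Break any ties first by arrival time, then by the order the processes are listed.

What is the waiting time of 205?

Gantt: | 200 0-1 | 201 1-3 | 202 3-5 | 203 5-7 | 204 7-8 | 205 8-10 | 201 10-12 | 202 12-14 | 203 14-16 | 205 16-18 | 201 18-20 | 202 20-22 | 203 22-24 | 205 24-26 | 202 26-27 | 203 27-29 | 205 29-30 |
Completion: 200=1  201=20  202=27  203=29  204=8  205=30
Waiting(205) = turnaround − burst = 30 − 7 = 23

23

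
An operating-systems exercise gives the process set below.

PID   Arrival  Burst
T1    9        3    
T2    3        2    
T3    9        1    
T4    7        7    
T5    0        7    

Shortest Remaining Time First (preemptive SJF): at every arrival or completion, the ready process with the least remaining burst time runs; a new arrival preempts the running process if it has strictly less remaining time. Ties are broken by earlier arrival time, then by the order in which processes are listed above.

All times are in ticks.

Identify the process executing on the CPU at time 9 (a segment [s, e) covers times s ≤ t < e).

Schedule: | T5 0-3 | T2 3-5 | T5 5-9 | T3 9-10 | T1 10-13 | T4 13-20 |
Completion: T1=13  T2=5  T3=10  T4=20  T5=9

T3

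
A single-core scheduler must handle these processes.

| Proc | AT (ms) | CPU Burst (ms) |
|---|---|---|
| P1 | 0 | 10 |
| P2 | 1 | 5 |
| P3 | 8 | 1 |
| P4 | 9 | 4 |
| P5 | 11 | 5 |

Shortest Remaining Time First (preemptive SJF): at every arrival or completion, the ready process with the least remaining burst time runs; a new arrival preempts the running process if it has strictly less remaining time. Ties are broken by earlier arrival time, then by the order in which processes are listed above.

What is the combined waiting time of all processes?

17

Gantt: | P1 0-1 | P2 1-6 | P1 6-8 | P3 8-9 | P4 9-13 | P5 13-18 | P1 18-25 |
Completion: P1=25  P2=6  P3=9  P4=13  P5=18
Waiting = turnaround − burst: P1=15, P2=0, P3=0, P4=0, P5=2
Total waiting = 15 + 0 + 0 + 0 + 2 = 17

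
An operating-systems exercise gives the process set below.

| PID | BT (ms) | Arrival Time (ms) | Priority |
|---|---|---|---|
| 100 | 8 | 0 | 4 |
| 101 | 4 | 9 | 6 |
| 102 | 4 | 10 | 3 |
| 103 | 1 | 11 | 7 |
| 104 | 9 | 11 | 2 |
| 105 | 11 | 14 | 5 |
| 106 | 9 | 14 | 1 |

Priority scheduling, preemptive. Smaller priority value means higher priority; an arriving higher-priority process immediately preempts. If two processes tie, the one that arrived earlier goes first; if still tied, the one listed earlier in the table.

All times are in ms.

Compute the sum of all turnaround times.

159

Schedule: | 100 0-8 | idle 8-9 | 101 9-10 | 102 10-11 | 104 11-14 | 106 14-23 | 104 23-29 | 102 29-32 | 105 32-43 | 101 43-46 | 103 46-47 |
Completion: 100=8  101=46  102=32  103=47  104=29  105=43  106=23
Turnaround (C−A): 100=8  101=37  102=22  103=36  104=18  105=29  106=9
Turnaround = completion − arrival: 100=8, 101=37, 102=22, 103=36, 104=18, 105=29, 106=9
Total turnaround = 8 + 37 + 22 + 36 + 18 + 29 + 9 = 159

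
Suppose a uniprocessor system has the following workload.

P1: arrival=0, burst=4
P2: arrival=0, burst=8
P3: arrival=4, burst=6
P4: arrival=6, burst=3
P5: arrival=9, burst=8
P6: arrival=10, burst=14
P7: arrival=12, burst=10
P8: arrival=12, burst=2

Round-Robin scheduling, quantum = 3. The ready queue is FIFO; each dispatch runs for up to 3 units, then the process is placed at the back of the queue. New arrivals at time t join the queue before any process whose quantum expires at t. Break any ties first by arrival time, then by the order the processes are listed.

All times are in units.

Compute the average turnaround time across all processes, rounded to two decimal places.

25.63

Gantt: | P1 0-3 | P2 3-6 | P1 6-7 | P3 7-10 | P4 10-13 | P2 13-16 | P5 16-19 | P6 19-22 | P3 22-25 | P7 25-28 | P8 28-30 | P2 30-32 | P5 32-35 | P6 35-38 | P7 38-41 | P5 41-43 | P6 43-46 | P7 46-49 | P6 49-52 | P7 52-53 | P6 53-55 |
Completion: P1=7  P2=32  P3=25  P4=13  P5=43  P6=55  P7=53  P8=30
Turnaround (C−A): P1=7  P2=32  P3=21  P4=7  P5=34  P6=45  P7=41  P8=18
Turnaround times: P1=7, P2=32, P3=21, P4=7, P5=34, P6=45, P7=41, P8=18
Average turnaround = (7+32+21+7+34+45+41+18) / 8 = 205/8 = 25.63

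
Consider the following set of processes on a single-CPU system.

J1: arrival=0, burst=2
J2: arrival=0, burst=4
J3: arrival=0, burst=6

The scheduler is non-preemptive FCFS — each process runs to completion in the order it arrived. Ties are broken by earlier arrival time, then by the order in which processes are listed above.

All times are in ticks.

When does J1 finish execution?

2

Schedule: | J1 0-2 | J2 2-6 | J3 6-12 |
Completion: J1=2  J2=6  J3=12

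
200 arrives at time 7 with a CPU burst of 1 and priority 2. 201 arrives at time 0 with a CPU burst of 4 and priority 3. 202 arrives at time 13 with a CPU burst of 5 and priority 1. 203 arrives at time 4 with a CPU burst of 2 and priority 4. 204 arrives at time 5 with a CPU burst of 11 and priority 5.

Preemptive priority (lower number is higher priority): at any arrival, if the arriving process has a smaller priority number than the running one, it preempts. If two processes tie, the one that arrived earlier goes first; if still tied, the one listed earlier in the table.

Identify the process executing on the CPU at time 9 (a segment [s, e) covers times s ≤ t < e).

Schedule: | 201 0-4 | 203 4-6 | 204 6-7 | 200 7-8 | 204 8-13 | 202 13-18 | 204 18-23 |
Completion: 200=8  201=4  202=18  203=6  204=23
Turnaround (C−A): 200=1  201=4  202=5  203=2  204=18

204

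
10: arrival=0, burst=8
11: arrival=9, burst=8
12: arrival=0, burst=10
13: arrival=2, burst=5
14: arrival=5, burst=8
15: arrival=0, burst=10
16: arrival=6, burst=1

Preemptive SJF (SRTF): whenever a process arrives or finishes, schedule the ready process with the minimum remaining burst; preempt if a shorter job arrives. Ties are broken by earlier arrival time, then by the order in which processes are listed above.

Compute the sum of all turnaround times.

149

Gantt: | 10 0-2 | 13 2-7 | 16 7-8 | 10 8-14 | 14 14-22 | 11 22-30 | 12 30-40 | 15 40-50 |
Completion: 10=14  11=30  12=40  13=7  14=22  15=50  16=8
Turnaround (C−A): 10=14  11=21  12=40  13=5  14=17  15=50  16=2
Turnaround = completion − arrival: 10=14, 11=21, 12=40, 13=5, 14=17, 15=50, 16=2
Total turnaround = 14 + 21 + 40 + 5 + 17 + 50 + 2 = 149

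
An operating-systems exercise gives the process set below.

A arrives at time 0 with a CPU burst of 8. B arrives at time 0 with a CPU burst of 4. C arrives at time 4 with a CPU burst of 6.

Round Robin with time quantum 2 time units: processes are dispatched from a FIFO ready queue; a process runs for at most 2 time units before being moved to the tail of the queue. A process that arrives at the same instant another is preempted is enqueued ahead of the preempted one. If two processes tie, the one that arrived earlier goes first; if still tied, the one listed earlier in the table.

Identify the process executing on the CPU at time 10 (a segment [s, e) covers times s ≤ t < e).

A

Gantt: | A 0-2 | B 2-4 | A 4-6 | C 6-8 | B 8-10 | A 10-12 | C 12-14 | A 14-16 | C 16-18 |
Completion: A=16  B=10  C=18
Turnaround (C−A): A=16  B=10  C=14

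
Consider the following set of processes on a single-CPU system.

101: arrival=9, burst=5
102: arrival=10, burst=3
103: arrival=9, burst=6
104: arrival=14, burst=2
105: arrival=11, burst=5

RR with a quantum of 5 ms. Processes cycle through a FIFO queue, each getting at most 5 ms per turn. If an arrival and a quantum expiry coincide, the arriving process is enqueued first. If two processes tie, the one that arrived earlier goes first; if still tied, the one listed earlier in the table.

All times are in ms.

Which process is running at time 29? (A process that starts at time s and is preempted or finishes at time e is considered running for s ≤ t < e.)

Schedule: | idle 0-9 | 101 9-14 | 103 14-19 | 102 19-22 | 105 22-27 | 104 27-29 | 103 29-30 |
Completion: 101=14  102=22  103=30  104=29  105=27

103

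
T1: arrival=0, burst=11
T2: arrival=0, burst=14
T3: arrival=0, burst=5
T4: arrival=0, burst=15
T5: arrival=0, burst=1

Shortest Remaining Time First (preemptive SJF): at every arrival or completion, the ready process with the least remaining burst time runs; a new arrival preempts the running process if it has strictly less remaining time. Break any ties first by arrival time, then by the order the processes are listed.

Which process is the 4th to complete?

Timeline: | T5 0-1 | T3 1-6 | T1 6-17 | T2 17-31 | T4 31-46 |
Completion: T1=17  T2=31  T3=6  T4=46  T5=1
Turnaround (C−A): T1=17  T2=31  T3=6  T4=46  T5=1
Finish order: T5 → T3 → T1 → T2 → T4

T2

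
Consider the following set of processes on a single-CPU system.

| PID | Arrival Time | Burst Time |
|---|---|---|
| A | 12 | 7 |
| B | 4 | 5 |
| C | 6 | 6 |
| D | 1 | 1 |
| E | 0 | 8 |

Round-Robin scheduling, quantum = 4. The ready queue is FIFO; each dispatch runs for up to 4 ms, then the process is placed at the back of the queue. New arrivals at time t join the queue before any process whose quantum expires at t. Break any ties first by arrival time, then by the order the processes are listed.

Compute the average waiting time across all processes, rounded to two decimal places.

7.40

Timeline: | E 0-4 | D 4-5 | B 5-9 | E 9-13 | C 13-17 | B 17-18 | A 18-22 | C 22-24 | A 24-27 |
Completion: A=27  B=18  C=24  D=5  E=13
Waiting times: A=8, B=9, C=12, D=3, E=5
Average waiting = (8+9+12+3+5) / 5 = 37/5 = 7.40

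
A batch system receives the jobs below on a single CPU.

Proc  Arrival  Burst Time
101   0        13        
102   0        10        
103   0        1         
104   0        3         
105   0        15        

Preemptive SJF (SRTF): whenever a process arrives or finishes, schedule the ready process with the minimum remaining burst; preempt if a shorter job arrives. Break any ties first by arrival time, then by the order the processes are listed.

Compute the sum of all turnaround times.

88

Schedule: | 103 0-1 | 104 1-4 | 102 4-14 | 101 14-27 | 105 27-42 |
Completion: 101=27  102=14  103=1  104=4  105=42
Turnaround = completion − arrival: 101=27, 102=14, 103=1, 104=4, 105=42
Total turnaround = 27 + 14 + 1 + 4 + 42 = 88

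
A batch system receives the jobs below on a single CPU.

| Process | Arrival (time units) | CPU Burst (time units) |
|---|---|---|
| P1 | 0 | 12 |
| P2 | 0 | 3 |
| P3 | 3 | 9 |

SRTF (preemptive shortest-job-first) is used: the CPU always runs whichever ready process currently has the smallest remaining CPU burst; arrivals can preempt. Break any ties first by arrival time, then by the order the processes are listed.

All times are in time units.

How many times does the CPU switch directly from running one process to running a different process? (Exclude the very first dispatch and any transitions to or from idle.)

2

Timeline: | P2 0-3 | P3 3-12 | P1 12-24 |
Completion: P1=24  P2=3  P3=12
Turnaround (C−A): P1=24  P2=3  P3=9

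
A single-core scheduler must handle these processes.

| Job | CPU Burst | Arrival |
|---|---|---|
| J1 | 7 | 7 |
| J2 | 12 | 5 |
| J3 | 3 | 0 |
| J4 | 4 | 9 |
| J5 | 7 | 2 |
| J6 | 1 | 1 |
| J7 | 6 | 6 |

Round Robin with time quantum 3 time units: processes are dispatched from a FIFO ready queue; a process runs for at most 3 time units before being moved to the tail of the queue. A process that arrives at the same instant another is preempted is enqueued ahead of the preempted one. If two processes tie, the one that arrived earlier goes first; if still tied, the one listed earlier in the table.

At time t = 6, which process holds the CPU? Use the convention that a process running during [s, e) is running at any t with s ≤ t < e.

J5

Timeline: | J3 0-3 | J6 3-4 | J5 4-7 | J2 7-10 | J7 10-13 | J1 13-16 | J5 16-19 | J4 19-22 | J2 22-25 | J7 25-28 | J1 28-31 | J5 31-32 | J4 32-33 | J2 33-36 | J1 36-37 | J2 37-40 |
Completion: J1=37  J2=40  J3=3  J4=33  J5=32  J6=4  J7=28
Turnaround (C−A): J1=30  J2=35  J3=3  J4=24  J5=30  J6=3  J7=22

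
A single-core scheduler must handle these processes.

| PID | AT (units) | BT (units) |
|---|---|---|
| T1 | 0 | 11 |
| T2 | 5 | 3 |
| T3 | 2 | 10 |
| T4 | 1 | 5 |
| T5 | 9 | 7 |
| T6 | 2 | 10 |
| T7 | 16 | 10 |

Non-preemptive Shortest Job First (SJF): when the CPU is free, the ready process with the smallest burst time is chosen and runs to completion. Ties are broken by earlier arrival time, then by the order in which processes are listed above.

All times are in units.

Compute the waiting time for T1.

Timeline: | T1 0-11 | T2 11-14 | T4 14-19 | T5 19-26 | T3 26-36 | T6 36-46 | T7 46-56 |
Completion: T1=11  T2=14  T3=36  T4=19  T5=26  T6=46  T7=56
Waiting(T1) = turnaround − burst = 11 − 11 = 0

0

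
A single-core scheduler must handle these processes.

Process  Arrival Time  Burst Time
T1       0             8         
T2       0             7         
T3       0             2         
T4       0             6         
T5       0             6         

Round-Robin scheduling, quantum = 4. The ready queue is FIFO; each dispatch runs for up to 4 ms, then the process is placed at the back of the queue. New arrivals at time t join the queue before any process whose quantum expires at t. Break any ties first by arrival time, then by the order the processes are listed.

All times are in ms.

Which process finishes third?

Timeline: | T1 0-4 | T2 4-8 | T3 8-10 | T4 10-14 | T5 14-18 | T1 18-22 | T2 22-25 | T4 25-27 | T5 27-29 |
Completion: T1=22  T2=25  T3=10  T4=27  T5=29
Finish order: T3 → T1 → T2 → T4 → T5

T2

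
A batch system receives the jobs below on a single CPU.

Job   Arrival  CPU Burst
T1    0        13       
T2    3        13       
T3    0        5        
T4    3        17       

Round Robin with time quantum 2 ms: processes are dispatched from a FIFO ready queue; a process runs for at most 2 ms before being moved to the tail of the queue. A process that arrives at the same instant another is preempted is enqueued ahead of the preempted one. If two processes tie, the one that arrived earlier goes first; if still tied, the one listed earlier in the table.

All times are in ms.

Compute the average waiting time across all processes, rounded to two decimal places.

23.50

Timeline: | T1 0-2 | T3 2-4 | T1 4-6 | T2 6-8 | T4 8-10 | T3 10-12 | T1 12-14 | T2 14-16 | T4 16-18 | T3 18-19 | T1 19-21 | T2 21-23 | T4 23-25 | T1 25-27 | T2 27-29 | T4 29-31 | T1 31-33 | T2 33-35 | T4 35-37 | T1 37-38 | T2 38-40 | T4 40-42 | T2 42-43 | T4 43-48 |
Completion: T1=38  T2=43  T3=19  T4=48
Turnaround (C−A): T1=38  T2=40  T3=19  T4=45
Waiting times: T1=25, T2=27, T3=14, T4=28
Average waiting = (25+27+14+28) / 4 = 94/4 = 23.50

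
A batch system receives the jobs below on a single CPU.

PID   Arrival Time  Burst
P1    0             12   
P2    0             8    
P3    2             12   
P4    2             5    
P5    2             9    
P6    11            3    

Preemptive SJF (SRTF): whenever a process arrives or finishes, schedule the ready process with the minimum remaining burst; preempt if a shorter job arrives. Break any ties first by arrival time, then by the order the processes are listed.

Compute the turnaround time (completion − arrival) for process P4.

Timeline: | P2 0-2 | P4 2-7 | P2 7-13 | P6 13-16 | P5 16-25 | P1 25-37 | P3 37-49 |
Completion: P1=37  P2=13  P3=49  P4=7  P5=25  P6=16
Turnaround(P4) = completion − arrival = 7 − 2 = 5

5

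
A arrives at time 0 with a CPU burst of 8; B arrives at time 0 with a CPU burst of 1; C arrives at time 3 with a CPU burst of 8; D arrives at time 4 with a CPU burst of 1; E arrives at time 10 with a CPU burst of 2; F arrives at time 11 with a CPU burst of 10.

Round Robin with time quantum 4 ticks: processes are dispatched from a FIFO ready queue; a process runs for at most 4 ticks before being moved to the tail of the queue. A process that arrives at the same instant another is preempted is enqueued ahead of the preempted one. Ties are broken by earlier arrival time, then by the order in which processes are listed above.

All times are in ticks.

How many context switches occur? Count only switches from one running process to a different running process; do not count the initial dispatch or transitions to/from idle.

7

Timeline: | A 0-4 | B 4-5 | C 5-9 | D 9-10 | A 10-14 | C 14-18 | E 18-20 | F 20-30 |
Completion: A=14  B=5  C=18  D=10  E=20  F=30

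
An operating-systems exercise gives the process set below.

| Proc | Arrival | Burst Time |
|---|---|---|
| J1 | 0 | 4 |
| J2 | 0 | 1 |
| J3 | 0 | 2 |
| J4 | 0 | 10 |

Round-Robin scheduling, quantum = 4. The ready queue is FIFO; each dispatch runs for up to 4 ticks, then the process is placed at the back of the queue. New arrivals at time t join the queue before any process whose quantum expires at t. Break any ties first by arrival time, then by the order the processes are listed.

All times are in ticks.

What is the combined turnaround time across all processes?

33

Timeline: | J1 0-4 | J2 4-5 | J3 5-7 | J4 7-17 |
Completion: J1=4  J2=5  J3=7  J4=17
Turnaround (C−A): J1=4  J2=5  J3=7  J4=17
Turnaround = completion − arrival: J1=4, J2=5, J3=7, J4=17
Total turnaround = 4 + 5 + 7 + 17 = 33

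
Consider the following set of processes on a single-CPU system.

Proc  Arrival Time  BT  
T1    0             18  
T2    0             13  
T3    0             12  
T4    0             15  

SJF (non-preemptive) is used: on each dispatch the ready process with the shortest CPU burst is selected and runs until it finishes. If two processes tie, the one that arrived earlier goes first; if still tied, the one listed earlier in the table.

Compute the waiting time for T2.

Schedule: | T3 0-12 | T2 12-25 | T4 25-40 | T1 40-58 |
Completion: T1=58  T2=25  T3=12  T4=40
Turnaround (C−A): T1=58  T2=25  T3=12  T4=40
Waiting(T2) = turnaround − burst = 25 − 13 = 12

12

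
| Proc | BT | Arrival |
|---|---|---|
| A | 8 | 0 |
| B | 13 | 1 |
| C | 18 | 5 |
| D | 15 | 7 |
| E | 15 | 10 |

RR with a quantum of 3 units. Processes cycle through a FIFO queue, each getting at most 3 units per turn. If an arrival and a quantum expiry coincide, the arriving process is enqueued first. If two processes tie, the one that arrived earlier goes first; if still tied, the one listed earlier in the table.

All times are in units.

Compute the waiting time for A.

12

Schedule: | A 0-3 | B 3-6 | A 6-9 | C 9-12 | B 12-15 | D 15-18 | A 18-20 | E 20-23 | C 23-26 | B 26-29 | D 29-32 | E 32-35 | C 35-38 | B 38-41 | D 41-44 | E 44-47 | C 47-50 | B 50-51 | D 51-54 | E 54-57 | C 57-60 | D 60-63 | E 63-66 | C 66-69 |
Completion: A=20  B=51  C=69  D=63  E=66
Turnaround (C−A): A=20  B=50  C=64  D=56  E=56
Waiting(A) = turnaround − burst = 20 − 8 = 12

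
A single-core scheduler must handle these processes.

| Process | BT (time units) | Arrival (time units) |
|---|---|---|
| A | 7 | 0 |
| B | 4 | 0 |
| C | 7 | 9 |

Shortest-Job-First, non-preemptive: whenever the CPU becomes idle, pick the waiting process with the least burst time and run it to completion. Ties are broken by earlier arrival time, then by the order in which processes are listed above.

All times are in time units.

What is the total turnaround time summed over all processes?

Timeline: | B 0-4 | A 4-11 | C 11-18 |
Completion: A=11  B=4  C=18
Turnaround (C−A): A=11  B=4  C=9
Turnaround = completion − arrival: A=11, B=4, C=9
Total turnaround = 11 + 4 + 9 = 24

24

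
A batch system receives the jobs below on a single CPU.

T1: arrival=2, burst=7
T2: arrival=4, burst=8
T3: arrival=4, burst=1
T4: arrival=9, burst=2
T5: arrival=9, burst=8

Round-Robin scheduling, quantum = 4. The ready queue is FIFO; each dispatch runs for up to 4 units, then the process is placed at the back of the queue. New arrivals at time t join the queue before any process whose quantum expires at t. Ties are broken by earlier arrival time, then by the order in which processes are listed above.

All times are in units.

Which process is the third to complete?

T4

Timeline: | idle 0-2 | T1 2-6 | T2 6-10 | T3 10-11 | T1 11-14 | T4 14-16 | T5 16-20 | T2 20-24 | T5 24-28 |
Completion: T1=14  T2=24  T3=11  T4=16  T5=28
Finish order: T3 → T1 → T4 → T2 → T5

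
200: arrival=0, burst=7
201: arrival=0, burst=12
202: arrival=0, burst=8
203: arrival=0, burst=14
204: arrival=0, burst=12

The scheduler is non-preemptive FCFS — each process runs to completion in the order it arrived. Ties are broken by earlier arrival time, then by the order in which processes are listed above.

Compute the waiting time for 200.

0

Gantt: | 200 0-7 | 201 7-19 | 202 19-27 | 203 27-41 | 204 41-53 |
Completion: 200=7  201=19  202=27  203=41  204=53
Turnaround (C−A): 200=7  201=19  202=27  203=41  204=53
Waiting(200) = turnaround − burst = 7 − 7 = 0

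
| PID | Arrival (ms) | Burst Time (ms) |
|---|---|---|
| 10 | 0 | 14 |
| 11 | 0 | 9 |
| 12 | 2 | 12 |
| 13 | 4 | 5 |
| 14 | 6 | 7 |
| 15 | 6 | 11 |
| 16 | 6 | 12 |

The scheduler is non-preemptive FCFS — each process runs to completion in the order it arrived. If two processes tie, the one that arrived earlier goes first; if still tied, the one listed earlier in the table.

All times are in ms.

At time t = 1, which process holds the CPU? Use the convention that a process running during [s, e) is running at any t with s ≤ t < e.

Timeline: | 10 0-14 | 11 14-23 | 12 23-35 | 13 35-40 | 14 40-47 | 15 47-58 | 16 58-70 |
Completion: 10=14  11=23  12=35  13=40  14=47  15=58  16=70
Turnaround (C−A): 10=14  11=23  12=33  13=36  14=41  15=52  16=64

10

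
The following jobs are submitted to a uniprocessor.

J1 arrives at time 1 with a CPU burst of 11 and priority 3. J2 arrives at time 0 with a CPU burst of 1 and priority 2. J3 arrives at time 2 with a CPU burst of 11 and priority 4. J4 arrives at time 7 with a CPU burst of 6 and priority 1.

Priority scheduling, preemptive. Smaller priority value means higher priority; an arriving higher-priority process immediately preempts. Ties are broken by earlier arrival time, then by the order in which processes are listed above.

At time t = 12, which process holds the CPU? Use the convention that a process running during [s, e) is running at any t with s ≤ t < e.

Schedule: | J2 0-1 | J1 1-7 | J4 7-13 | J1 13-18 | J3 18-29 |
Completion: J1=18  J2=1  J3=29  J4=13

J4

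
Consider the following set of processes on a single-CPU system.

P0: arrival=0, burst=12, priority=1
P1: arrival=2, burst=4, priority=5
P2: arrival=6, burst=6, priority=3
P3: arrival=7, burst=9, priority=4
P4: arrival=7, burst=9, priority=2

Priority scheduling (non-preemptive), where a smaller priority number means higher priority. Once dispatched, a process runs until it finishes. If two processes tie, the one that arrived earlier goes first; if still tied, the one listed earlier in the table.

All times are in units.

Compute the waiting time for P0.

Schedule: | P0 0-12 | P4 12-21 | P2 21-27 | P3 27-36 | P1 36-40 |
Completion: P0=12  P1=40  P2=27  P3=36  P4=21
Waiting(P0) = turnaround − burst = 12 − 12 = 0

0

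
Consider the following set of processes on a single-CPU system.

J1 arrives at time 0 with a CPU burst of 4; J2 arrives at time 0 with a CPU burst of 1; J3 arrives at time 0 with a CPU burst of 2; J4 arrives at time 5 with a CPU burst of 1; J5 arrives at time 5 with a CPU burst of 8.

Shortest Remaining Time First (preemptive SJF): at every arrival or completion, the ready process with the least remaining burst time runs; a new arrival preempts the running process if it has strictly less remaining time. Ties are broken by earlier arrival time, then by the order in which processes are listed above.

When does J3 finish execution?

Gantt: | J2 0-1 | J3 1-3 | J1 3-5 | J4 5-6 | J1 6-8 | J5 8-16 |
Completion: J1=8  J2=1  J3=3  J4=6  J5=16
Turnaround (C−A): J1=8  J2=1  J3=3  J4=1  J5=11

3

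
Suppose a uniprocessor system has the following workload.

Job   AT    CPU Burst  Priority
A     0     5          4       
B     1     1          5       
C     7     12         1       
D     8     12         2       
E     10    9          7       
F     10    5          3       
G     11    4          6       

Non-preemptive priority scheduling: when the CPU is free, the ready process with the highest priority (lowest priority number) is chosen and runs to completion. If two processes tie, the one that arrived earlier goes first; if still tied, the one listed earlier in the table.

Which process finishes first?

A

Timeline: | A 0-5 | B 5-6 | idle 6-7 | C 7-19 | D 19-31 | F 31-36 | G 36-40 | E 40-49 |
Completion: A=5  B=6  C=19  D=31  E=49  F=36  G=40
Finish order: A → B → C → D → F → G → E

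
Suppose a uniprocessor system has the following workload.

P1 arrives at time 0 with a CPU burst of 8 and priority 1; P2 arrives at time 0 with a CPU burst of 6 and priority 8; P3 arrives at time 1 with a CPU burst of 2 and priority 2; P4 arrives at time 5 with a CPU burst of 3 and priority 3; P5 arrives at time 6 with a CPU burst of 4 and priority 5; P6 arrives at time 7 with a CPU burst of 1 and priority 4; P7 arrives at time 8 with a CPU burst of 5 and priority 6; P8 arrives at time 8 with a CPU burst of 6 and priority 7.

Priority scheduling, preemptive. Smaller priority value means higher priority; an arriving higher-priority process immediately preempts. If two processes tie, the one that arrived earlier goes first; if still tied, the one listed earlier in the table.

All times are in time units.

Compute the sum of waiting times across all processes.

80

Schedule: | P1 0-8 | P3 8-10 | P4 10-13 | P6 13-14 | P5 14-18 | P7 18-23 | P8 23-29 | P2 29-35 |
Completion: P1=8  P2=35  P3=10  P4=13  P5=18  P6=14  P7=23  P8=29
Waiting = turnaround − burst: P1=0, P2=29, P3=7, P4=5, P5=8, P6=6, P7=10, P8=15
Total waiting = 0 + 29 + 7 + 5 + 8 + 6 + 10 + 15 = 80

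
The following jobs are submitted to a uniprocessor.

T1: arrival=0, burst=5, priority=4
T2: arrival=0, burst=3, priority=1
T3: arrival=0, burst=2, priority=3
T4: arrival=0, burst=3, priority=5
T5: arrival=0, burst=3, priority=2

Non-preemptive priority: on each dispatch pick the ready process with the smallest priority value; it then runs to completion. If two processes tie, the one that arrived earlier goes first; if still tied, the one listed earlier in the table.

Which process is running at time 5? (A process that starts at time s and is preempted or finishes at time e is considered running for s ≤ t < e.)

T5

Schedule: | T2 0-3 | T5 3-6 | T3 6-8 | T1 8-13 | T4 13-16 |
Completion: T1=13  T2=3  T3=8  T4=16  T5=6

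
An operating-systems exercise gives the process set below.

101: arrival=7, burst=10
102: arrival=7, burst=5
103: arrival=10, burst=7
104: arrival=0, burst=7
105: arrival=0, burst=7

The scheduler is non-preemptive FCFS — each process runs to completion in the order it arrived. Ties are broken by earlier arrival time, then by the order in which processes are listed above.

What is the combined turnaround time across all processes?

Schedule: | 104 0-7 | 105 7-14 | 101 14-24 | 102 24-29 | 103 29-36 |
Completion: 101=24  102=29  103=36  104=7  105=14
Turnaround (C−A): 101=17  102=22  103=26  104=7  105=14
Turnaround = completion − arrival: 101=17, 102=22, 103=26, 104=7, 105=14
Total turnaround = 17 + 22 + 26 + 7 + 14 = 86

86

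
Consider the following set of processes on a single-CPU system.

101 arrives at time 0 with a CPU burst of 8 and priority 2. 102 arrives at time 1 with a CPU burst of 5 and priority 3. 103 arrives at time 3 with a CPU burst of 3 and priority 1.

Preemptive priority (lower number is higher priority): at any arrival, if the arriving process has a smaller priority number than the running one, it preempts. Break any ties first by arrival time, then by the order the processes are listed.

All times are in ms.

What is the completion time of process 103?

6

Timeline: | 101 0-3 | 103 3-6 | 101 6-11 | 102 11-16 |
Completion: 101=11  102=16  103=6
Turnaround (C−A): 101=11  102=15  103=3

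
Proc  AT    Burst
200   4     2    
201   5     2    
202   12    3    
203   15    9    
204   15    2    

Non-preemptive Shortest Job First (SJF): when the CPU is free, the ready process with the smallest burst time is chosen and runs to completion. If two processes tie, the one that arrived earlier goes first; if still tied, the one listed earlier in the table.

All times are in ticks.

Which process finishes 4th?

Gantt: | idle 0-4 | 200 4-6 | 201 6-8 | idle 8-12 | 202 12-15 | 204 15-17 | 203 17-26 |
Completion: 200=6  201=8  202=15  203=26  204=17
Turnaround (C−A): 200=2  201=3  202=3  203=11  204=2
Finish order: 200 → 201 → 202 → 204 → 203

204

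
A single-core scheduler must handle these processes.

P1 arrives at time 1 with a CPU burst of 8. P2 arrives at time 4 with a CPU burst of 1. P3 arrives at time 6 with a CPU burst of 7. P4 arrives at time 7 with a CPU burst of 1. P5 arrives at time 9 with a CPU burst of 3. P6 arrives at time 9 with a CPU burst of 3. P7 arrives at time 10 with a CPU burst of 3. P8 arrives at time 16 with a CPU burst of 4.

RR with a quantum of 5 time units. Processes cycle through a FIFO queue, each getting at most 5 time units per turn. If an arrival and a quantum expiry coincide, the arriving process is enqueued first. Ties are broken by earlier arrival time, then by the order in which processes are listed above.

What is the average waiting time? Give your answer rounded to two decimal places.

8.75

Timeline: | idle 0-1 | P1 1-6 | P2 6-7 | P3 7-12 | P1 12-15 | P4 15-16 | P5 16-19 | P6 19-22 | P7 22-25 | P3 25-27 | P8 27-31 |
Completion: P1=15  P2=7  P3=27  P4=16  P5=19  P6=22  P7=25  P8=31
Turnaround (C−A): P1=14  P2=3  P3=21  P4=9  P5=10  P6=13  P7=15  P8=15
Waiting times: P1=6, P2=2, P3=14, P4=8, P5=7, P6=10, P7=12, P8=11
Average waiting = (6+2+14+8+7+10+12+11) / 8 = 70/8 = 8.75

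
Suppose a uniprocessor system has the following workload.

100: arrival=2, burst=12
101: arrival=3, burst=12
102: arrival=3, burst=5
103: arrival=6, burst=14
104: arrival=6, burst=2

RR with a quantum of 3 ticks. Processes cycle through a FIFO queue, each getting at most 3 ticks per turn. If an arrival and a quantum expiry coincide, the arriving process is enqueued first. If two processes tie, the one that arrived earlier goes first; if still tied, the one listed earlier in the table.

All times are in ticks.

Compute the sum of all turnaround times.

Schedule: | idle 0-2 | 100 2-5 | 101 5-8 | 102 8-11 | 100 11-14 | 103 14-17 | 104 17-19 | 101 19-22 | 102 22-24 | 100 24-27 | 103 27-30 | 101 30-33 | 100 33-36 | 103 36-39 | 101 39-42 | 103 42-47 |
Completion: 100=36  101=42  102=24  103=47  104=19
Turnaround = completion − arrival: 100=34, 101=39, 102=21, 103=41, 104=13
Total turnaround = 34 + 39 + 21 + 41 + 13 = 148

148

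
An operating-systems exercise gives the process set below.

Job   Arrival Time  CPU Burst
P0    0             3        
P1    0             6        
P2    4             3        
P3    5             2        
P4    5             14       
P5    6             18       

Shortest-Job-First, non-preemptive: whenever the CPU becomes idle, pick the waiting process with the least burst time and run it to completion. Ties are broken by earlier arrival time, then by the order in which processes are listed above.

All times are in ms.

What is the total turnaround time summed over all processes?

91

Gantt: | P0 0-3 | P1 3-9 | P3 9-11 | P2 11-14 | P4 14-28 | P5 28-46 |
Completion: P0=3  P1=9  P2=14  P3=11  P4=28  P5=46
Turnaround = completion − arrival: P0=3, P1=9, P2=10, P3=6, P4=23, P5=40
Total turnaround = 3 + 9 + 10 + 6 + 23 + 40 = 91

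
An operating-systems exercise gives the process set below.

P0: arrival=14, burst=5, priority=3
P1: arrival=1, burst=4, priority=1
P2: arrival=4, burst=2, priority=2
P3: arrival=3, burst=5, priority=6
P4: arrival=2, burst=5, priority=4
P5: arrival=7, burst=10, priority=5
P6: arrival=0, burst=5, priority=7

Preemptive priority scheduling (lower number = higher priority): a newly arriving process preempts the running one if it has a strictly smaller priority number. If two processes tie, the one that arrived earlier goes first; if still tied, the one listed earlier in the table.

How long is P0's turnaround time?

Timeline: | P6 0-1 | P1 1-5 | P2 5-7 | P4 7-12 | P5 12-14 | P0 14-19 | P5 19-27 | P3 27-32 | P6 32-36 |
Completion: P0=19  P1=5  P2=7  P3=32  P4=12  P5=27  P6=36
Turnaround (C−A): P0=5  P1=4  P2=3  P3=29  P4=10  P5=20  P6=36
Turnaround(P0) = completion − arrival = 19 − 14 = 5

5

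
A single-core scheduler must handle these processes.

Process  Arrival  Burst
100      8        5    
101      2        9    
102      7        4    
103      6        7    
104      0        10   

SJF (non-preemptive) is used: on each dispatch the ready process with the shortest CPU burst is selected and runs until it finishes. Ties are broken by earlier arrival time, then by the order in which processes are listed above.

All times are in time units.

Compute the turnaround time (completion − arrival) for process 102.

Schedule: | 104 0-10 | 102 10-14 | 100 14-19 | 103 19-26 | 101 26-35 |
Completion: 100=19  101=35  102=14  103=26  104=10
Turnaround (C−A): 100=11  101=33  102=7  103=20  104=10
Turnaround(102) = completion − arrival = 14 − 7 = 7

7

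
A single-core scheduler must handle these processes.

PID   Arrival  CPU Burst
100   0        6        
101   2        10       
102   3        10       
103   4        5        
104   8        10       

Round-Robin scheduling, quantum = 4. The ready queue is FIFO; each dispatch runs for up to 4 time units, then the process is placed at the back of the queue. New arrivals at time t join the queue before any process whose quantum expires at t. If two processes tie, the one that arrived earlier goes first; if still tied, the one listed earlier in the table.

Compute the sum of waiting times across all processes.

108

Gantt: | 100 0-4 | 101 4-8 | 102 8-12 | 103 12-16 | 100 16-18 | 104 18-22 | 101 22-26 | 102 26-30 | 103 30-31 | 104 31-35 | 101 35-37 | 102 37-39 | 104 39-41 |
Completion: 100=18  101=37  102=39  103=31  104=41
Waiting = turnaround − burst: 100=12, 101=25, 102=26, 103=22, 104=23
Total waiting = 12 + 25 + 26 + 22 + 23 = 108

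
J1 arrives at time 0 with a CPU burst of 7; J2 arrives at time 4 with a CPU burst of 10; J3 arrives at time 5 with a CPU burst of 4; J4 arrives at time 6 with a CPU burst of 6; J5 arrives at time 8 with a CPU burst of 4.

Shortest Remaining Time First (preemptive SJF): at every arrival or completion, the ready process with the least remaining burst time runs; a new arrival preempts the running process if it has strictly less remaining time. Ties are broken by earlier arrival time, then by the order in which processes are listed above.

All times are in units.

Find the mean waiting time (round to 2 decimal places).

6.20

Schedule: | J1 0-7 | J3 7-11 | J5 11-15 | J4 15-21 | J2 21-31 |
Completion: J1=7  J2=31  J3=11  J4=21  J5=15
Turnaround (C−A): J1=7  J2=27  J3=6  J4=15  J5=7
Waiting times: J1=0, J2=17, J3=2, J4=9, J5=3
Average waiting = (0+17+2+9+3) / 5 = 31/5 = 6.20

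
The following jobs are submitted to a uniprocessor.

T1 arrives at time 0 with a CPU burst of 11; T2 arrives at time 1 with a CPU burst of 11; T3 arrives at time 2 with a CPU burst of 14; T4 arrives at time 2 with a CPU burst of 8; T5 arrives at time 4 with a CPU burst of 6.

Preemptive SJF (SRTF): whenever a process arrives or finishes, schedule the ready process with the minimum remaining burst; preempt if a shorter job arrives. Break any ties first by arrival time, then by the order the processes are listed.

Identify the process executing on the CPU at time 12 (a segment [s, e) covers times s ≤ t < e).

T5

Gantt: | T1 0-2 | T4 2-10 | T5 10-16 | T1 16-25 | T2 25-36 | T3 36-50 |
Completion: T1=25  T2=36  T3=50  T4=10  T5=16
Turnaround (C−A): T1=25  T2=35  T3=48  T4=8  T5=12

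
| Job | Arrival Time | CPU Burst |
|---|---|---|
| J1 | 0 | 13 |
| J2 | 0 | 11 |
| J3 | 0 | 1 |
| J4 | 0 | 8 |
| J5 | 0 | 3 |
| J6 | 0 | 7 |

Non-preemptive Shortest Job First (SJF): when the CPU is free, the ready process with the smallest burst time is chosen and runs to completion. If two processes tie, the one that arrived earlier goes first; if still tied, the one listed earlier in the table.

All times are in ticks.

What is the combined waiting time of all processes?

65

Gantt: | J3 0-1 | J5 1-4 | J6 4-11 | J4 11-19 | J2 19-30 | J1 30-43 |
Completion: J1=43  J2=30  J3=1  J4=19  J5=4  J6=11
Waiting = turnaround − burst: J1=30, J2=19, J3=0, J4=11, J5=1, J6=4
Total waiting = 30 + 19 + 0 + 11 + 1 + 4 = 65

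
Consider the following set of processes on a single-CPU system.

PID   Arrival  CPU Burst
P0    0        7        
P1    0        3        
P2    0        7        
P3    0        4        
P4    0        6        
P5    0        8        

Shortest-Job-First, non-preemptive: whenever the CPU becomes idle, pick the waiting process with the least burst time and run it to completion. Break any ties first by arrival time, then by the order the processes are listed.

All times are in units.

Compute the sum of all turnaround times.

Schedule: | P1 0-3 | P3 3-7 | P4 7-13 | P0 13-20 | P2 20-27 | P5 27-35 |
Completion: P0=20  P1=3  P2=27  P3=7  P4=13  P5=35
Turnaround = completion − arrival: P0=20, P1=3, P2=27, P3=7, P4=13, P5=35
Total turnaround = 20 + 3 + 27 + 7 + 13 + 35 = 105

105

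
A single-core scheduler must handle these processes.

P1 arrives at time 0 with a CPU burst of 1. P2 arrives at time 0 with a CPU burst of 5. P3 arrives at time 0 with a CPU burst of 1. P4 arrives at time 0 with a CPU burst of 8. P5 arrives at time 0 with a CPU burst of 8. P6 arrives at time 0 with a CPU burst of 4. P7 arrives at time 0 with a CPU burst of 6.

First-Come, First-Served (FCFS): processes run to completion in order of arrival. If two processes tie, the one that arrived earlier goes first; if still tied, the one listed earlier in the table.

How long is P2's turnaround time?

6

Timeline: | P1 0-1 | P2 1-6 | P3 6-7 | P4 7-15 | P5 15-23 | P6 23-27 | P7 27-33 |
Completion: P1=1  P2=6  P3=7  P4=15  P5=23  P6=27  P7=33
Turnaround(P2) = completion − arrival = 6 − 0 = 6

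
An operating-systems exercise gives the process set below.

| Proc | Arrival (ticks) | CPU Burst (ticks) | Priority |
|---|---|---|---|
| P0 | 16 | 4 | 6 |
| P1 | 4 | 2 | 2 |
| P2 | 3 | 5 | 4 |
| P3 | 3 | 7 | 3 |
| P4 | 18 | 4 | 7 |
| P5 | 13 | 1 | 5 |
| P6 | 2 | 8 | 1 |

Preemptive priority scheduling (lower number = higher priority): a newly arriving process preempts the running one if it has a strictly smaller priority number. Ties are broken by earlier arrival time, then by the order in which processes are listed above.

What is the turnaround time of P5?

12

Schedule: | idle 0-2 | P6 2-10 | P1 10-12 | P3 12-19 | P2 19-24 | P5 24-25 | P0 25-29 | P4 29-33 |
Completion: P0=29  P1=12  P2=24  P3=19  P4=33  P5=25  P6=10
Turnaround (C−A): P0=13  P1=8  P2=21  P3=16  P4=15  P5=12  P6=8
Turnaround(P5) = completion − arrival = 25 − 13 = 12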